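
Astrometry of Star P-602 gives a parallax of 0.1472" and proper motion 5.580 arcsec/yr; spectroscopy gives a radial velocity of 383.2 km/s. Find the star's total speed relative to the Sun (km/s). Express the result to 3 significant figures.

d = 1/p = 1/0.1472″ = 6.7935 pc.
v_t = 4.740 μ d = 4.740 × 5.580 × 6.7935 = 179.68 km/s.
v = √(v_r² + v_t²) = √(383.2² + 179.68²) = √179127 = 423.23 km/s.

423 km/s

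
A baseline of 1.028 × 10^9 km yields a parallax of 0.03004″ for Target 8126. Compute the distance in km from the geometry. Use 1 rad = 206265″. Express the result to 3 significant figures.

7.06 × 10^15 km

θ = 0.03004″ = 0.03004/206265 = 1.4564 × 10^-7 rad.
d = B/θ = (1.028 × 10^9) / (1.4564 × 10^-7) = 7.0585 × 10^15 km.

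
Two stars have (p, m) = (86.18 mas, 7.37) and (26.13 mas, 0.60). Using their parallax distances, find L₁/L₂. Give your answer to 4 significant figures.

L₁/L₂ = 0.0001801

d₁ = 1/p₁ = 1/0.08618″ = 11.604 pc; d₂ = 1/p₂ = 1/0.02613″ = 38.27 pc.
M₁ = m₁ − 5 log₁₀ d₁ + 5 = 7.37 − 5.3230 + 5 = 7.0470.
M₂ = 0.60 − 7.9143 + 5 = -2.3143.
L₁/L₂ = 10^(0.4(M₂ − M₁)) = 10^(0.4 × (-9.3613)) = 10^(-3.74452) = 0.00018009.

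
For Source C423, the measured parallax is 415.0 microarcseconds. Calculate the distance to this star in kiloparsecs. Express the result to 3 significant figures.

p = 415.0 microarcseconds = 0.0004150 arcsec.
d = 1/p = 1/0.0004150 = 2409.6 pc.
= 2.4096 kpc.

2.41 kpc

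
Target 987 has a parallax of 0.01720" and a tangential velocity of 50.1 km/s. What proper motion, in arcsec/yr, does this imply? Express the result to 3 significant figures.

0.182 arcsec/yr

d = 1/p = 1/0.01720″ = 58.14 pc.
μ = v_t / (4.74 d) = 50.1 / (4.74 × 58.14) = 50.1 / 275.58 = 0.1818 ″/yr.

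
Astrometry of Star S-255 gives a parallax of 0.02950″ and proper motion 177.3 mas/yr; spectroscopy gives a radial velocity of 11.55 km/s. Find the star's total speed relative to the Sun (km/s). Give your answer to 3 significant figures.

30.7 km/s

d = 1/p = 1/0.02950″ = 33.898 pc.
μ = 177.3 mas/yr = 0.1773 ″/yr.
v_t = 4.740 μ d = 4.740 × 0.1773 × 33.898 = 28.488 km/s.
v = √(v_r² + v_t²) = √(11.55² + 28.488²) = √944.969 = 30.74 km/s.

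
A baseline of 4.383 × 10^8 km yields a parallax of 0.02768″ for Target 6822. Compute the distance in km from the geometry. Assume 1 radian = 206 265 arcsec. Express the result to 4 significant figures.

3.266 × 10^15 km

θ = 0.02768″ = 0.02768/206265 = 1.3420 × 10^-7 rad.
d = B/θ = (4.383 × 10^8) / (1.3420 × 10^-7) = 3.2660 × 10^15 km.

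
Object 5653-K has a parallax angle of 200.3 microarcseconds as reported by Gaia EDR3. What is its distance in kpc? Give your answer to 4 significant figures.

p = 200.3 microarcseconds = 0.0002003 arcsec.
d = 1/p = 1/0.0002003 = 4992.5 pc.
= 4.9925 kpc.

4.993 kpc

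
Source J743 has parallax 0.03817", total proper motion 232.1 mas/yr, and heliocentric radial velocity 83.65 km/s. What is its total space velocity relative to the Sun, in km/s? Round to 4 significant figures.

88.48 km/s

d = 1/p = 1/0.03817″ = 26.199 pc.
μ = 232.1 mas/yr = 0.2321 ″/yr.
v_t = 4.740 μ d = 4.740 × 0.2321 × 26.199 = 28.823 km/s.
v = √(v_r² + v_t²) = √(83.65² + 28.823²) = √7828.09 = 88.476 km/s.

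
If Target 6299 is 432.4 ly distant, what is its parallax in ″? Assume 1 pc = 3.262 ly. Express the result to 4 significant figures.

d = 432.4 ly ÷ 3.262 = 132.56 pc.
p = 1/d = 1/132.56 = 0.0075438 arcsec.

0.007544 ″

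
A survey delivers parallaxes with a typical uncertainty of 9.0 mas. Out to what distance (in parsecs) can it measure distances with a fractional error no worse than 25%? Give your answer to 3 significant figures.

σ_d/d = σ_p/p, so the condition is σ_p/p ≤ 0.25, i.e. p ≥ σ_p/0.25.
p_min = 9.0/0.25 = 36 mas = 0.036 arcsec.
d_max = 1/p_min = 1/0.036 = 27.778 pc.

27.8 pc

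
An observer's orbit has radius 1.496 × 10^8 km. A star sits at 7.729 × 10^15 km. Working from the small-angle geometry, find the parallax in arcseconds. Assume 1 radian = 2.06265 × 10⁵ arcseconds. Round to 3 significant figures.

0.00399 arcsec

θ ≈ B/d = (1.496 × 10^8) / (7.729 × 10^15) = 1.9356 × 10^-8 rad.
In arcseconds: 1.9356 × 10^-8 × 206265 = 0.0039925″.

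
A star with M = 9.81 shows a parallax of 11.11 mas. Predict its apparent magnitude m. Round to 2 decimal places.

d = 1/p = 1/0.01111″ = 90.009 pc.
m − M = 5 log₁₀ d − 5 = 5 log₁₀(90.009) − 5 = 9.7714 − 5 = 4.7714.
m = M + (m − M) = 9.81 + 4.7714 = 14.58.

m = 14.58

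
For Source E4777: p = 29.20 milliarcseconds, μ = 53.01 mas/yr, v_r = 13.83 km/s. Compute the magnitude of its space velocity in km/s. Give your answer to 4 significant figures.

16.29 km/s

d = 1/p = 1/0.02920″ = 34.247 pc.
μ = 53.01 mas/yr = 0.05301 ″/yr.
v_t = 4.740 μ d = 4.740 × 0.05301 × 34.247 = 8.6052 km/s.
v = √(v_r² + v_t²) = √(13.83² + 8.6052²) = √265.318 = 16.289 km/s.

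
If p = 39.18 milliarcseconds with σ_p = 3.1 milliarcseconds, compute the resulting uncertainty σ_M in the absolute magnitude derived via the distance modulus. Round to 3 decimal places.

M = m − 5 log₁₀ d + 5 = m + 5 log₁₀ p + 5, so ∂M/∂p = 5/(p ln 10).
σ_M = (5/ln 10) · (σ_p/p) = 2.1715 × 3.1/39.18 = 2.1715 × 0.079122 = 0.17181.

σ_M = 0.172 mag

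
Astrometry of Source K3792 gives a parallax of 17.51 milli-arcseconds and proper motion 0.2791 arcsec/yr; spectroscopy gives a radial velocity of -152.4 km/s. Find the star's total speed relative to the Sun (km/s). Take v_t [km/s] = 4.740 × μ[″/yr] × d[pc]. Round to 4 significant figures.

170.1 km/s

d = 1/p = 1/0.01751″ = 57.11 pc.
v_t = 4.740 μ d = 4.740 × 0.2791 × 57.11 = 75.553 km/s.
v = √(v_r² + v_t²) = √((-152.4)² + 75.553²) = √28934 = 170.1 km/s.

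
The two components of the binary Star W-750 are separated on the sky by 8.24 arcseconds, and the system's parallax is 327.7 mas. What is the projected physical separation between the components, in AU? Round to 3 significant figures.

d = 1/p = 1/0.3277″ = 3.0516 pc.
At distance d (pc), an angle of θ arcsec spans θ·d AU: s = 8.24 × 3.0516 = 25.145 AU.

25.1 AU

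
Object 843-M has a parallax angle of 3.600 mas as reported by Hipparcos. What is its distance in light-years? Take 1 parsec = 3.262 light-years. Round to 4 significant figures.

906.1 light years

p = 3.600 mas = 0.003600 arcsec.
d = 1/p = 1/0.003600 = 277.78 pc.
In light-years: 277.78 × 3.262 = 906.12 ly.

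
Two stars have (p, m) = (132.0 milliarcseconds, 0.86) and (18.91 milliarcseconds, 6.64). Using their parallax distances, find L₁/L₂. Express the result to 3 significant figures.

d₁ = 1/p₁ = 1/0.1320″ = 7.5758 pc; d₂ = 1/p₂ = 1/0.01891″ = 52.882 pc.
M₁ = m₁ − 5 log₁₀ d₁ + 5 = 0.86 − 4.3971 + 5 = 1.4629.
M₂ = 6.64 − 8.6165 + 5 = 3.0235.
L₁/L₂ = 10^(0.4(M₂ − M₁)) = 10^(0.4 × 1.5606) = 10^0.62424 = 4.2096.

L₁/L₂ = 4.21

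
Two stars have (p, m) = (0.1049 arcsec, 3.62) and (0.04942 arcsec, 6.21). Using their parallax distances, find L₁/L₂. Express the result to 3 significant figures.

d₁ = 1/p₁ = 1/0.1049″ = 9.5329 pc; d₂ = 1/p₂ = 1/0.04942″ = 20.235 pc.
M₁ = m₁ − 5 log₁₀ d₁ + 5 = 3.62 − 4.8961 + 5 = 3.7239.
M₂ = 6.21 − 6.5305 + 5 = 4.6795.
L₁/L₂ = 10^(0.4(M₂ − M₁)) = 10^(0.4 × 0.9556) = 10^0.38224 = 2.4112.

L₁/L₂ = 2.41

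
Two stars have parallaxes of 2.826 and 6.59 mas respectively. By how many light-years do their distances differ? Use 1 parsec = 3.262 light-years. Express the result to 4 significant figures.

659.3 ly

d_A = 1/0.002826″ = 353.86 pc; d_B = 1/0.006590″ = 151.75 pc.
|d_B − d_A| = |151.75 − 353.86| = 202.11 pc = 202.11 × 3.262 ly = 659.28 ly.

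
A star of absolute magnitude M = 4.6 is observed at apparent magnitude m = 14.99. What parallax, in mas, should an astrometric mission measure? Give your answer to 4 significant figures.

0.8356 mas

m − M = 14.99 − 4.6 = 10.39.
d = 10^((m−M)/5 + 1) = 10^3.078 = 1196.7 pc.
p = 1/d = 1/1196.7 = 0.00083563 arcsec = 0.83563 mas.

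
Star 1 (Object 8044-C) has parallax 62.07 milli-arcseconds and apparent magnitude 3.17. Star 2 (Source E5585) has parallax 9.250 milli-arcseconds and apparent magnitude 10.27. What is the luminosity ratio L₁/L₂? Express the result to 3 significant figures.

d₁ = 1/p₁ = 1/0.06207″ = 16.111 pc; d₂ = 1/p₂ = 1/0.009250″ = 108.11 pc.
M₁ = m₁ − 5 log₁₀ d₁ + 5 = 3.17 − 6.0356 + 5 = 2.1344.
M₂ = 10.27 − 10.1693 + 5 = 5.1007.
L₁/L₂ = 10^(0.4(M₂ − M₁)) = 10^(0.4 × 2.9663) = 10^1.18652 = 15.365.

L₁/L₂ = 15.4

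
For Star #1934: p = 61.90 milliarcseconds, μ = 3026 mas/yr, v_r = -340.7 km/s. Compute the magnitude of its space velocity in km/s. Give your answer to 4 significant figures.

d = 1/p = 1/0.06190″ = 16.155 pc.
μ = 3026 mas/yr = 3.026 ″/yr.
v_t = 4.740 μ d = 4.740 × 3.026 × 16.155 = 231.72 km/s.
v = √(v_r² + v_t²) = √((-340.7)² + 231.72²) = √169771 = 412.03 km/s.

412.0 km/s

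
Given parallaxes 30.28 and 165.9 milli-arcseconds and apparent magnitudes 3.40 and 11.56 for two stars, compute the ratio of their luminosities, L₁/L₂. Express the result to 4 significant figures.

d₁ = 1/p₁ = 1/0.03028″ = 33.025 pc; d₂ = 1/p₂ = 1/0.1659″ = 6.0277 pc.
M₁ = m₁ − 5 log₁₀ d₁ + 5 = 3.40 − 7.5942 + 5 = 0.8058.
M₂ = 11.56 − 3.9008 + 5 = 12.6592.
L₁/L₂ = 10^(0.4(M₂ − M₁)) = 10^(0.4 × 11.8534) = 10^4.74136 = 55126.

L₁/L₂ = 55130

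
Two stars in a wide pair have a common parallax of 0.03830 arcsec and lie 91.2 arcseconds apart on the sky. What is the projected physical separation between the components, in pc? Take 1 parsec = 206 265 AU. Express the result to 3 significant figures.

d = 1/p = 1/0.03830″ = 26.11 pc.
At distance d (pc), an angle of θ arcsec spans θ·d AU: s = 91.2 × 26.11 = 2381.2 AU.
= 2381.2 / 206265 = 0.011544 pc.

0.0115 pc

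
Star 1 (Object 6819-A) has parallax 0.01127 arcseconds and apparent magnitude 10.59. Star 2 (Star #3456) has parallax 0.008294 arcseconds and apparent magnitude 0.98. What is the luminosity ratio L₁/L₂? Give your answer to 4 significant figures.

d₁ = 1/p₁ = 1/0.01127″ = 88.731 pc; d₂ = 1/p₂ = 1/0.008294″ = 120.57 pc.
M₁ = m₁ − 5 log₁₀ d₁ + 5 = 10.59 − 9.7404 + 5 = 5.8496.
M₂ = 0.98 − 10.4062 + 5 = -4.4262.
L₁/L₂ = 10^(0.4(M₂ − M₁)) = 10^(0.4 × (-10.2758)) = 10^(-4.11032) = 0.000077568.

L₁/L₂ = 7.757 × 10^-5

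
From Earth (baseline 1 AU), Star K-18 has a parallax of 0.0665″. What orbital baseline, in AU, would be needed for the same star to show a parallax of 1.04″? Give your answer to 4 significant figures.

15.64 AU

Parallax scales linearly with baseline: p ∝ B, so B = p_target / p_Earth × 1 AU.
B = 1.04 / 0.0665 = 15.639 AU.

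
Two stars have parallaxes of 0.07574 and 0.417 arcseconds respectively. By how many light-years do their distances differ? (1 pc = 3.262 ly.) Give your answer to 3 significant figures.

35.2 ly

d_A = 1/0.07574″ = 13.203 pc; d_B = 1/0.4170″ = 2.3981 pc.
|d_B − d_A| = |2.3981 − 13.203| = 10.805 pc = 10.805 × 3.262 ly = 35.246 ly.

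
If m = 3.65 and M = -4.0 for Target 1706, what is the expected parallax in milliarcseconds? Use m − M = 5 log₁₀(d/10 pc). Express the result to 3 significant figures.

2.95 mas

m − M = 3.65 − (-4.0) = 7.65.
d = 10^((m−M)/5 + 1) = 10^2.530 = 338.84 pc.
p = 1/d = 1/338.84 = 0.0029512 arcsec = 2.9512 mas.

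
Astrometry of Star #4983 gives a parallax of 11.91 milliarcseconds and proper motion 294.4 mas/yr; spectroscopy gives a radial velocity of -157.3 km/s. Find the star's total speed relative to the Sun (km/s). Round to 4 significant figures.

196.1 km/s

d = 1/p = 1/0.01191″ = 83.963 pc.
μ = 294.4 mas/yr = 0.2944 ″/yr.
v_t = 4.740 μ d = 4.740 × 0.2944 × 83.963 = 117.17 km/s.
v = √(v_r² + v_t²) = √((-157.3)² + 117.17²) = √38472.1 = 196.14 km/s.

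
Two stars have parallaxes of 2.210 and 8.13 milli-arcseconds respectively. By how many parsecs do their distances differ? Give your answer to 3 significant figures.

d_A = 1/0.002210″ = 452.49 pc; d_B = 1/0.008130″ = 123 pc.
|d_B − d_A| = |123 − 452.49| = 329.49 pc.

329 pc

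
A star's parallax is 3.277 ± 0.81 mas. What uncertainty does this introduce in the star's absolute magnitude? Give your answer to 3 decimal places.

σ_M = 0.537 mag

M = m − 5 log₁₀ d + 5 = m + 5 log₁₀ p + 5, so ∂M/∂p = 5/(p ln 10).
σ_M = (5/ln 10) · (σ_p/p) = 2.1715 × 0.81/3.277 = 2.1715 × 0.24718 = 0.53675.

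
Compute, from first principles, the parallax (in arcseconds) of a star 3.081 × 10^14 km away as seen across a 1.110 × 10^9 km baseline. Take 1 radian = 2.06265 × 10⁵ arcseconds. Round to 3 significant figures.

θ ≈ B/d = (1.110 × 10^9) / (3.081 × 10^14) = 3.6027 × 10^-6 rad.
In arcseconds: 3.6027 × 10^-6 × 206265 = 0.74311″.

0.743 arcsec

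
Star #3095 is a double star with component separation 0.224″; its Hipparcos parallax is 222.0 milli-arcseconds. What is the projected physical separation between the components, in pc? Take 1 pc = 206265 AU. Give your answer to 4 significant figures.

d = 1/p = 1/0.2220″ = 4.5045 pc.
At distance d (pc), an angle of θ arcsec spans θ·d AU: s = 0.224 × 4.5045 = 1.009 AU.
= 1.009 / 206265 = 4.8918 × 10^-6 pc.

4.892 × 10^-6 pc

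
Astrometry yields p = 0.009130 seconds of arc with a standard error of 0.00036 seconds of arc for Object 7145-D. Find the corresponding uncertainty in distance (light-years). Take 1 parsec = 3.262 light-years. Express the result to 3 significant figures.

14.1 ly

d = 1/p, so σ_d = σ_p / p².
σ_d = 0.000360 / (0.009130)² = 0.000360 / 0.000083357 = 4.3188 pc = 4.3188 × 3.262 ly = 14.088 ly.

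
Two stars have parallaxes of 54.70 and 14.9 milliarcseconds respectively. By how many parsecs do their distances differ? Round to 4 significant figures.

48.83 pc

d_A = 1/0.05470″ = 18.282 pc; d_B = 1/0.01490″ = 67.114 pc.
|d_B − d_A| = |67.114 − 18.282| = 48.832 pc.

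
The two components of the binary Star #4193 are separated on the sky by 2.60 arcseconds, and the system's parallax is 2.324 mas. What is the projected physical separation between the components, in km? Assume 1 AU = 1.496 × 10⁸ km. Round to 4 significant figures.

1.674 × 10^11 km

d = 1/p = 1/0.002324″ = 430.29 pc.
At distance d (pc), an angle of θ arcsec spans θ·d AU: s = 2.60 × 430.29 = 1118.8 AU.
= 1118.8 × 1.496 × 10⁸ km = 1.6737 × 10^11 km.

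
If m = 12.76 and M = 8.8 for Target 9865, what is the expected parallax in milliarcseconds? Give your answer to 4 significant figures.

m − M = 12.76 − 8.8 = 3.96.
d = 10^((m−M)/5 + 1) = 10^1.792 = 61.944 pc.
p = 1/d = 1/61.944 = 0.016144 arcsec = 16.144 mas.

16.14 mas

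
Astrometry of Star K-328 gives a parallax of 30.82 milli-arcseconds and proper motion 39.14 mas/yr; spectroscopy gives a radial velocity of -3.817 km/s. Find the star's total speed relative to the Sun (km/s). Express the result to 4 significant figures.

d = 1/p = 1/0.03082″ = 32.446 pc.
μ = 39.14 mas/yr = 0.03914 ″/yr.
v_t = 4.740 μ d = 4.740 × 0.03914 × 32.446 = 6.0195 km/s.
v = √(v_r² + v_t²) = √((-3.817)² + 6.0195²) = √50.8039 = 7.1277 km/s.

7.128 km/s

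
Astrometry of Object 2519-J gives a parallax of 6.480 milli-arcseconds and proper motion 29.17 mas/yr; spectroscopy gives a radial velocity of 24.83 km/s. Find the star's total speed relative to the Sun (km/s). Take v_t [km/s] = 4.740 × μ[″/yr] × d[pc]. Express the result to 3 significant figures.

32.7 km/s

d = 1/p = 1/0.006480″ = 154.32 pc.
μ = 29.17 mas/yr = 0.02917 ″/yr.
v_t = 4.740 μ d = 4.740 × 0.02917 × 154.32 = 21.337 km/s.
v = √(v_r² + v_t²) = √(24.83² + 21.337²) = √1071.8 = 32.738 km/s.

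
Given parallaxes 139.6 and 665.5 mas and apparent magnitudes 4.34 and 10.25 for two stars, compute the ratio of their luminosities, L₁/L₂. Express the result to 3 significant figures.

L₁/L₂ = 5250

d₁ = 1/p₁ = 1/0.1396″ = 7.1633 pc; d₂ = 1/p₂ = 1/0.6655″ = 1.5026 pc.
M₁ = m₁ − 5 log₁₀ d₁ + 5 = 4.34 − 4.2756 + 5 = 5.0644.
M₂ = 10.25 − 0.8842 + 5 = 14.3658.
L₁/L₂ = 10^(0.4(M₂ − M₁)) = 10^(0.4 × 9.3014) = 10^3.72056 = 5254.8.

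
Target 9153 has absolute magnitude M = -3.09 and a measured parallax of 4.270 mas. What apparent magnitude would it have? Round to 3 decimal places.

m = 3.758

d = 1/p = 1/0.004270″ = 234.19 pc.
m − M = 5 log₁₀ d − 5 = 5 log₁₀(234.19) − 5 = 11.8478 − 5 = 6.8478.
m = M + (m − M) = -3.09 + 6.8478 = 3.758.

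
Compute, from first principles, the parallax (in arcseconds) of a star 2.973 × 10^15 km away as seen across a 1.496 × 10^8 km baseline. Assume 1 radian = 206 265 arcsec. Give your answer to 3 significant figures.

θ ≈ B/d = (1.496 × 10^8) / (2.973 × 10^15) = 5.0320 × 10^-8 rad.
In arcseconds: 5.0320 × 10^-8 × 206265 = 0.010379″.

0.0104 arcsec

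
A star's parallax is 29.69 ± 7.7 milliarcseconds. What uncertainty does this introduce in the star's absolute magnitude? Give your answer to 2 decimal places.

M = m − 5 log₁₀ d + 5 = m + 5 log₁₀ p + 5, so ∂M/∂p = 5/(p ln 10).
σ_M = (5/ln 10) · (σ_p/p) = 2.1715 × 7.7/29.69 = 2.1715 × 0.25935 = 0.56318.

σ_M = 0.56 mag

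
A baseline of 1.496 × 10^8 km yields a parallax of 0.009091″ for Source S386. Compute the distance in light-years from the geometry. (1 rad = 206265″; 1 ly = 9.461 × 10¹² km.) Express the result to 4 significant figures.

358.8 ly

θ = 0.009091″ = 0.009091/206265 = 4.4074 × 10^-8 rad.
d = B/θ = (1.496 × 10^8) / (4.4074 × 10^-8) = 3.3943 × 10^15 km = (3.3943 × 10^15) / (9.461 × 10^12) ly = 358.77 ly.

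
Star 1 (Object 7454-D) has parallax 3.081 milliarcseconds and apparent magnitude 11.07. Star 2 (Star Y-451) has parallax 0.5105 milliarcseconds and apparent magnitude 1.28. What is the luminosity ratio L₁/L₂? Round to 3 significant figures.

d₁ = 1/p₁ = 1/0.003081″ = 324.57 pc; d₂ = 1/p₂ = 1/0.0005105″ = 1958.9 pc.
M₁ = m₁ − 5 log₁₀ d₁ + 5 = 11.07 − 12.5565 + 5 = 3.5135.
M₂ = 1.28 − 16.4601 + 5 = -10.1801.
L₁/L₂ = 10^(0.4(M₂ − M₁)) = 10^(0.4 × (-13.6936)) = 10^(-5.47744) = 0.0000033309.

L₁/L₂ = 3.33 × 10^-6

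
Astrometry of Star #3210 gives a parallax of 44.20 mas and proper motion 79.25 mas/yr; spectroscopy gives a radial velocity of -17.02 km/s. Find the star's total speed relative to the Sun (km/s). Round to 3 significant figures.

19.0 km/s

d = 1/p = 1/0.04420″ = 22.624 pc.
μ = 79.25 mas/yr = 0.07925 ″/yr.
v_t = 4.740 μ d = 4.740 × 0.07925 × 22.624 = 8.4986 km/s.
v = √(v_r² + v_t²) = √((-17.02)² + 8.4986²) = √361.907 = 19.024 km/s.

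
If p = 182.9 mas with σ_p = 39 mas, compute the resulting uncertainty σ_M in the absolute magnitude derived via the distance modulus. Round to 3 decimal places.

σ_M = 0.463 mag

M = m − 5 log₁₀ d + 5 = m + 5 log₁₀ p + 5, so ∂M/∂p = 5/(p ln 10).
σ_M = (5/ln 10) · (σ_p/p) = 2.1715 × 39/182.9 = 2.1715 × 0.21323 = 0.46303.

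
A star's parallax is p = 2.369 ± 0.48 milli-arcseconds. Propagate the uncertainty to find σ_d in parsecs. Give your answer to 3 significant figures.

d = 1/p, so σ_d = σ_p / p².
σ_d = 0.000480 / (0.002369)² = 0.000480 / 0.0000056122 = 85.528 pc.

85.5 pc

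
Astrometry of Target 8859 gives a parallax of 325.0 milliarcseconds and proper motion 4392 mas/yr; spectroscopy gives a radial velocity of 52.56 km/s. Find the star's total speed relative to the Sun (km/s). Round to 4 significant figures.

82.86 km/s

d = 1/p = 1/0.3250″ = 3.0769 pc.
μ = 4392 mas/yr = 4.392 ″/yr.
v_t = 4.740 μ d = 4.740 × 4.392 × 3.0769 = 64.055 km/s.
v = √(v_r² + v_t²) = √(52.56² + 64.055²) = √6865.6 = 82.859 km/s.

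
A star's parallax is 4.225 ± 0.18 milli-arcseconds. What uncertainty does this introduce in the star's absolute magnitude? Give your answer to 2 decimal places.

σ_M = 0.09 mag

M = m − 5 log₁₀ d + 5 = m + 5 log₁₀ p + 5, so ∂M/∂p = 5/(p ln 10).
σ_M = (5/ln 10) · (σ_p/p) = 2.1715 × 0.18/4.225 = 2.1715 × 0.042604 = 0.092515.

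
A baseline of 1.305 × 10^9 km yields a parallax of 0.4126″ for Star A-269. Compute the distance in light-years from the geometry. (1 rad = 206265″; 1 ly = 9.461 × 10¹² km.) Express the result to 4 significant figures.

68.96 ly

θ = 0.4126″ = 0.4126/206265 = 2.0003 × 10^-6 rad.
d = B/θ = (1.305 × 10^9) / (2.0003 × 10^-6) = 6.5240 × 10^14 km = (6.5240 × 10^14) / (9.461 × 10^12) ly = 68.957 ly.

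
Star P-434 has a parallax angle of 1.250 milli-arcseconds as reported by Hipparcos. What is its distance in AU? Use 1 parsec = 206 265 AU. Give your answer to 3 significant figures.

p = 1.250 milli-arcseconds = 0.001250 arcsec.
d = 1/p = 1/0.001250 = 800 pc.
In AU: 800 × 206265 = 1.6501 × 10^8 AU.

1.65 × 10^8 AU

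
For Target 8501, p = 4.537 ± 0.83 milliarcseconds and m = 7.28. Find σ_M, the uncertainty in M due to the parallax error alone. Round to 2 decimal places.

M = m − 5 log₁₀ d + 5 = m + 5 log₁₀ p + 5, so ∂M/∂p = 5/(p ln 10).
σ_M = (5/ln 10) · (σ_p/p) = 2.1715 × 0.83/4.537 = 2.1715 × 0.18294 = 0.39725.

σ_M = 0.40 mag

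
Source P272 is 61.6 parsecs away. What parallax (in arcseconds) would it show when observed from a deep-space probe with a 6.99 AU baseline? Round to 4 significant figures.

p (arcsec) = B (AU) / d (pc).
p = 6.99 / 61.6 = 0.11347 arcsec.

0.1135 arcsec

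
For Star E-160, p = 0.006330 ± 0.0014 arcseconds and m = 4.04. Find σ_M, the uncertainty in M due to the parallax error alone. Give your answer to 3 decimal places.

M = m − 5 log₁₀ d + 5 = m + 5 log₁₀ p + 5, so ∂M/∂p = 5/(p ln 10).
σ_M = (5/ln 10) · (σ_p/p) = 2.1715 × 0.0014/0.006330 = 2.1715 × 0.22117 = 0.48027.

σ_M = 0.480 mag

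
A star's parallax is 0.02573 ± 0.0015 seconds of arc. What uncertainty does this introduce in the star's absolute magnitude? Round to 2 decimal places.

σ_M = 0.13 mag

M = m − 5 log₁₀ d + 5 = m + 5 log₁₀ p + 5, so ∂M/∂p = 5/(p ln 10).
σ_M = (5/ln 10) · (σ_p/p) = 2.1715 × 0.0015/0.02573 = 2.1715 × 0.058298 = 0.12659.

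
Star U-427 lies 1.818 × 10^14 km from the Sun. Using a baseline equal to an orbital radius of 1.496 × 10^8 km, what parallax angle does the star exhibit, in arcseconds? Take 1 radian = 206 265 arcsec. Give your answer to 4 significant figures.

θ ≈ B/d = (1.496 × 10^8) / (1.818 × 10^14) = 8.2288 × 10^-7 rad.
In arcseconds: 8.2288 × 10^-7 × 206265 = 0.16973″.

0.1697 arcsec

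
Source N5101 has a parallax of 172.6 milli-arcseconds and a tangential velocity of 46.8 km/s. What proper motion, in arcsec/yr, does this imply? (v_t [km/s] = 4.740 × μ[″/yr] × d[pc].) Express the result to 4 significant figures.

1.704 arcsec/yr

d = 1/p = 1/0.1726″ = 5.7937 pc.
μ = v_t / (4.74 d) = 46.8 / (4.74 × 5.7937) = 46.8 / 27.462 = 1.7042 ″/yr.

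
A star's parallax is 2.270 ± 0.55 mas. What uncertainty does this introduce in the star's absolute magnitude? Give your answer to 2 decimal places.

M = m − 5 log₁₀ d + 5 = m + 5 log₁₀ p + 5, so ∂M/∂p = 5/(p ln 10).
σ_M = (5/ln 10) · (σ_p/p) = 2.1715 × 0.55/2.270 = 2.1715 × 0.24229 = 0.52613.

σ_M = 0.53 mag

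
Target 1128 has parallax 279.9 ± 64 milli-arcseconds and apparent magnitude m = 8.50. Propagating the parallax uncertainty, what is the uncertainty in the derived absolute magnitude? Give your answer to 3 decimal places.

σ_M = 0.497 mag

M = m − 5 log₁₀ d + 5 = m + 5 log₁₀ p + 5, so ∂M/∂p = 5/(p ln 10).
σ_M = (5/ln 10) · (σ_p/p) = 2.1715 × 64/279.9 = 2.1715 × 0.22865 = 0.49651.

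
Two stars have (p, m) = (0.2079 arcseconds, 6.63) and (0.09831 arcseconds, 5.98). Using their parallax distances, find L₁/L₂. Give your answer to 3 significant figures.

d₁ = 1/p₁ = 1/0.2079″ = 4.81 pc; d₂ = 1/p₂ = 1/0.09831″ = 10.172 pc.
M₁ = m₁ − 5 log₁₀ d₁ + 5 = 6.63 − 3.4107 + 5 = 8.2193.
M₂ = 5.98 − 5.0370 + 5 = 5.9430.
L₁/L₂ = 10^(0.4(M₂ − M₁)) = 10^(0.4 × (-2.2763)) = 10^(-0.91052) = 0.12288.

L₁/L₂ = 0.123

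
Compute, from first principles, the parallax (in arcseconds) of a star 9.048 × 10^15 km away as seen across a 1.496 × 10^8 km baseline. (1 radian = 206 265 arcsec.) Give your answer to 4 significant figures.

0.003410 arcsec

θ ≈ B/d = (1.496 × 10^8) / (9.048 × 10^15) = 1.6534 × 10^-8 rad.
In arcseconds: 1.6534 × 10^-8 × 206265 = 0.0034104″.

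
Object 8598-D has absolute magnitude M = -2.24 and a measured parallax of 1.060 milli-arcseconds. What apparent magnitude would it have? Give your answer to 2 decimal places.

d = 1/p = 1/0.001060″ = 943.4 pc.
m − M = 5 log₁₀ d − 5 = 5 log₁₀(943.4) − 5 = 14.8735 − 5 = 9.8735.
m = M + (m − M) = -2.24 + 9.8735 = 7.63.

m = 7.63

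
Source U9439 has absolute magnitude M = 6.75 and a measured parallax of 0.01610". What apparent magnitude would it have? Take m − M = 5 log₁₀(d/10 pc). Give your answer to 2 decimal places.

m = 10.72

d = 1/p = 1/0.01610″ = 62.112 pc.
m − M = 5 log₁₀ d − 5 = 5 log₁₀(62.112) − 5 = 8.9659 − 5 = 3.9659.
m = M + (m − M) = 6.75 + 3.9659 = 10.72.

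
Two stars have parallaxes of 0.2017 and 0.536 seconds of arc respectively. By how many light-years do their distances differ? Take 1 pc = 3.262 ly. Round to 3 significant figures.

d_A = 1/0.2017″ = 4.9579 pc; d_B = 1/0.5360″ = 1.8657 pc.
|d_B − d_A| = |1.8657 − 4.9579| = 3.0922 pc = 3.0922 × 3.262 ly = 10.087 ly.

10.1 ly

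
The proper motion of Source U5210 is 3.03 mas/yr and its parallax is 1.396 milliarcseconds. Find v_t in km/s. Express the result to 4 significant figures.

d = 1/p = 1/0.001396″ = 716.33 pc.
μ = 3.03 mas/yr = 0.00303 ″/yr.
v_t = 4.74 × μ × d = 4.74 × 0.00303 × 716.33 = 10.288 km/s.

10.29 km/s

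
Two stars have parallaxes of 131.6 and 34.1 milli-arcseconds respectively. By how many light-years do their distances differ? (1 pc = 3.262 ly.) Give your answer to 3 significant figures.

d_A = 1/0.1316″ = 7.5988 pc; d_B = 1/0.03410″ = 29.326 pc.
|d_B − d_A| = |29.326 − 7.5988| = 21.727 pc = 21.727 × 3.262 ly = 70.873 ly.

70.9 ly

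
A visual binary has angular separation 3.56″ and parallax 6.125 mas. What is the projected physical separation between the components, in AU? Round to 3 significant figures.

d = 1/p = 1/0.006125″ = 163.27 pc.
At distance d (pc), an angle of θ arcsec spans θ·d AU: s = 3.56 × 163.27 = 581.24 AU.

581 AU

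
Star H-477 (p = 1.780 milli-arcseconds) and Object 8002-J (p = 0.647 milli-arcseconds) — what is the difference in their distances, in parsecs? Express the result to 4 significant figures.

983.8 pc

d_A = 1/0.001780″ = 561.8 pc; d_B = 1/0.0006470″ = 1545.6 pc.
|d_B − d_A| = |1545.6 − 561.8| = 983.8 pc.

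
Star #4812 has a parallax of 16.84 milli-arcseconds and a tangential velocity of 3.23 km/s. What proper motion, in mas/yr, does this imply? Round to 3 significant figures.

11.5 mas/yr

d = 1/p = 1/0.01684″ = 59.382 pc.
μ = v_t / (4.74 d) = 3.23 / (4.74 × 59.382) = 3.23 / 281.47 = 0.011475 ″/yr = 11.475 mas/yr.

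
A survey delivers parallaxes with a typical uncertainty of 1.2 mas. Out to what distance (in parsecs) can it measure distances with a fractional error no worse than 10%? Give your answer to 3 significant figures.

σ_d/d = σ_p/p, so the condition is σ_p/p ≤ 0.10, i.e. p ≥ σ_p/0.10.
p_min = 1.2/0.10 = 12 mas = 0.012 arcsec.
d_max = 1/p_min = 1/0.012 = 83.333 pc.

83.3 pc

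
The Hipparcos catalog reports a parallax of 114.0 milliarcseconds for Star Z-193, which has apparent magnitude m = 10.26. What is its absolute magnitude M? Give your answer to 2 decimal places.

d = 1/p = 1/0.1140″ = 8.7719 pc.
m − M = 5 log₁₀(8.7719) − 5 = 4.7155 − 5 = -0.2845.
M = m − (m − M) = 10.26 − (-0.2845) = 10.54.

M = 10.54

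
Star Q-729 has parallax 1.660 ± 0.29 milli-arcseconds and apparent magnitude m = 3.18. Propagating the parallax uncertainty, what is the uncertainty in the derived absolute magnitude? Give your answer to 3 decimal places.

σ_M = 0.379 mag

M = m − 5 log₁₀ d + 5 = m + 5 log₁₀ p + 5, so ∂M/∂p = 5/(p ln 10).
σ_M = (5/ln 10) · (σ_p/p) = 2.1715 × 0.29/1.660 = 2.1715 × 0.1747 = 0.37936.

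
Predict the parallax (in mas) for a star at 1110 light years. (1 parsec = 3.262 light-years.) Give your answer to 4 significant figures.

2.939 mas

d = 1110 ly ÷ 3.262 = 340.28 pc.
p = 1/d = 1/340.28 = 0.0029388 arcsec.
= 0.0029388 × 1000 = 2.9388 mas.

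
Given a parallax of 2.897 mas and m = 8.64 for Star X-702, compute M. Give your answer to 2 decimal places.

M = 0.95

d = 1/p = 1/0.002897″ = 345.18 pc.
m − M = 5 log₁₀(345.18) − 5 = 12.6902 − 5 = 7.6902.
M = m − (m − M) = 8.64 − 7.6902 = 0.95.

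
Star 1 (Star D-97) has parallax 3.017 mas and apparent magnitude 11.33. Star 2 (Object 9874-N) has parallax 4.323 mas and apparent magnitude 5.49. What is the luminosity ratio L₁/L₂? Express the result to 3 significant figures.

d₁ = 1/p₁ = 1/0.003017″ = 331.46 pc; d₂ = 1/p₂ = 1/0.004323″ = 231.32 pc.
M₁ = m₁ − 5 log₁₀ d₁ + 5 = 11.33 − 12.6022 + 5 = 3.7278.
M₂ = 5.49 − 11.8211 + 5 = -1.3311.
L₁/L₂ = 10^(0.4(M₂ − M₁)) = 10^(0.4 × (-5.0589)) = 10^(-2.02356) = 0.009472.

L₁/L₂ = 0.00947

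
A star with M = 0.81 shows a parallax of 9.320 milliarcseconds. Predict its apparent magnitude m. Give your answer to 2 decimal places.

d = 1/p = 1/0.009320″ = 107.3 pc.
m − M = 5 log₁₀ d − 5 = 5 log₁₀(107.3) − 5 = 10.1530 − 5 = 5.1530.
m = M + (m − M) = 0.81 + 5.1530 = 5.96.

m = 5.96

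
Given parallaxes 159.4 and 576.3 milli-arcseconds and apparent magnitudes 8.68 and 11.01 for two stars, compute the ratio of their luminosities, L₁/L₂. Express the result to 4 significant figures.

d₁ = 1/p₁ = 1/0.1594″ = 6.2735 pc; d₂ = 1/p₂ = 1/0.5763″ = 1.7352 pc.
M₁ = m₁ − 5 log₁₀ d₁ + 5 = 8.68 − 3.9875 + 5 = 9.6925.
M₂ = 11.01 − 1.1967 + 5 = 14.8133.
L₁/L₂ = 10^(0.4(M₂ − M₁)) = 10^(0.4 × 5.1208) = 10^2.04832 = 111.77.

L₁/L₂ = 111.8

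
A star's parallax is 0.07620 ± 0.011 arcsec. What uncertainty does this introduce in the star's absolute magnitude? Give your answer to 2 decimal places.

M = m − 5 log₁₀ d + 5 = m + 5 log₁₀ p + 5, so ∂M/∂p = 5/(p ln 10).
σ_M = (5/ln 10) · (σ_p/p) = 2.1715 × 0.011/0.07620 = 2.1715 × 0.14436 = 0.31348.

σ_M = 0.31 mag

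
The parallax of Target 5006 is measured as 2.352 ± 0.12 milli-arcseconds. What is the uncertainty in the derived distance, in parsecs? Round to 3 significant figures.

21.7 pc

d = 1/p, so σ_d = σ_p / p².
σ_d = 0.000120 / (0.002352)² = 0.000120 / 0.0000055319 = 21.692 pc.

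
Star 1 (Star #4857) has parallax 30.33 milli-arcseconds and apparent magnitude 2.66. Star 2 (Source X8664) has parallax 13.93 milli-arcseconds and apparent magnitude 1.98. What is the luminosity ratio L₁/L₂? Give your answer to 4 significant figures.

L₁/L₂ = 0.1128

d₁ = 1/p₁ = 1/0.03033″ = 32.971 pc; d₂ = 1/p₂ = 1/0.01393″ = 71.788 pc.
M₁ = m₁ − 5 log₁₀ d₁ + 5 = 2.66 − 7.5907 + 5 = 0.0693.
M₂ = 1.98 − 9.2803 + 5 = -2.3003.
L₁/L₂ = 10^(0.4(M₂ − M₁)) = 10^(0.4 × (-2.3696)) = 10^(-0.94784) = 0.11276.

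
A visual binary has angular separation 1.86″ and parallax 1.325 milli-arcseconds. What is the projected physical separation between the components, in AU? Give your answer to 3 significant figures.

d = 1/p = 1/0.001325″ = 754.72 pc.
At distance d (pc), an angle of θ arcsec spans θ·d AU: s = 1.86 × 754.72 = 1403.8 AU.

1400 AU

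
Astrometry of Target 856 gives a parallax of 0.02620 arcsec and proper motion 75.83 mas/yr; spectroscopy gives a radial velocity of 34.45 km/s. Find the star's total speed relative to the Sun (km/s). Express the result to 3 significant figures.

37.1 km/s

d = 1/p = 1/0.02620″ = 38.168 pc.
μ = 75.83 mas/yr = 0.07583 ″/yr.
v_t = 4.740 μ d = 4.740 × 0.07583 × 38.168 = 13.719 km/s.
v = √(v_r² + v_t²) = √(34.45² + 13.719²) = √1375.01 = 37.081 km/s.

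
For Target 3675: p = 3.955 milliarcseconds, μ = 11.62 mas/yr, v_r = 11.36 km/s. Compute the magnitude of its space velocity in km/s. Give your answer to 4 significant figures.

17.97 km/s

d = 1/p = 1/0.003955″ = 252.84 pc.
μ = 11.62 mas/yr = 0.01162 ″/yr.
v_t = 4.740 μ d = 4.740 × 0.01162 × 252.84 = 13.926 km/s.
v = √(v_r² + v_t²) = √(11.36² + 13.926²) = √322.983 = 17.972 km/s.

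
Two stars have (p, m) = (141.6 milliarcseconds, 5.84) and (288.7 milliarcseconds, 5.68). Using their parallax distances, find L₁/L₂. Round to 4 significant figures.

L₁/L₂ = 3.587

d₁ = 1/p₁ = 1/0.1416″ = 7.0621 pc; d₂ = 1/p₂ = 1/0.2887″ = 3.4638 pc.
M₁ = m₁ − 5 log₁₀ d₁ + 5 = 5.84 − 4.2447 + 5 = 6.5953.
M₂ = 5.68 − 2.6978 + 5 = 7.9822.
L₁/L₂ = 10^(0.4(M₂ − M₁)) = 10^(0.4 × 1.3869) = 10^0.55476 = 3.5872.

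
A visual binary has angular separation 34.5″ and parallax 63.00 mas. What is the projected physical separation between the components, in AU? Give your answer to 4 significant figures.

547.6 AU

d = 1/p = 1/0.06300″ = 15.873 pc.
At distance d (pc), an angle of θ arcsec spans θ·d AU: s = 34.5 × 15.873 = 547.62 AU.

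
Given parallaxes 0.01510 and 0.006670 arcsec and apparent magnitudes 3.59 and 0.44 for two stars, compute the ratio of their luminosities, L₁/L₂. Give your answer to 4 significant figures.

L₁/L₂ = 0.01072

d₁ = 1/p₁ = 1/0.01510″ = 66.225 pc; d₂ = 1/p₂ = 1/0.006670″ = 149.93 pc.
M₁ = m₁ − 5 log₁₀ d₁ + 5 = 3.59 − 9.1051 + 5 = -0.5151.
M₂ = 0.44 − 10.8794 + 5 = -5.4394.
L₁/L₂ = 10^(0.4(M₂ − M₁)) = 10^(0.4 × (-4.9243)) = 10^(-1.96972) = 0.010722.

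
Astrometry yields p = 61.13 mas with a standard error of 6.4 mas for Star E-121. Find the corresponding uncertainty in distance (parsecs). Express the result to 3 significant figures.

d = 1/p, so σ_d = σ_p / p².
σ_d = 0.00640 / (0.06113)² = 0.00640 / 0.0037369 = 1.7126 pc.

1.71 pc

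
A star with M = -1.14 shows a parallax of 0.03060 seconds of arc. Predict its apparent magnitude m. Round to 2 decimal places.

d = 1/p = 1/0.03060″ = 32.68 pc.
m − M = 5 log₁₀ d − 5 = 5 log₁₀(32.68) − 5 = 7.5714 − 5 = 2.5714.
m = M + (m − M) = -1.14 + 2.5714 = 1.43.

m = 1.43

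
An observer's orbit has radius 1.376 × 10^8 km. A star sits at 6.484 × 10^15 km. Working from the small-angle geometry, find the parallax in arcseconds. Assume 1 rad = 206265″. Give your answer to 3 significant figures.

0.00438 arcsec

θ ≈ B/d = (1.376 × 10^8) / (6.484 × 10^15) = 2.1221 × 10^-8 rad.
In arcseconds: 2.1221 × 10^-8 × 206265 = 0.0043771″.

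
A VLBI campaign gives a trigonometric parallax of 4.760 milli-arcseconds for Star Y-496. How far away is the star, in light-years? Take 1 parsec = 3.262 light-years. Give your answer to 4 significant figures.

685.3 light years

p = 4.760 milli-arcseconds = 0.004760 arcsec.
d = 1/p = 1/0.004760 = 210.08 pc.
In light-years: 210.08 × 3.262 = 685.28 ly.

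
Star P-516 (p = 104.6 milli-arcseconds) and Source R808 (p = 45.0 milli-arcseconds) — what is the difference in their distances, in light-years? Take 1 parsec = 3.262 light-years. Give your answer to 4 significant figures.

d_A = 1/0.1046″ = 9.5602 pc; d_B = 1/0.04500″ = 22.222 pc.
|d_B − d_A| = |22.222 − 9.5602| = 12.662 pc = 12.662 × 3.262 ly = 41.303 ly.

41.30 ly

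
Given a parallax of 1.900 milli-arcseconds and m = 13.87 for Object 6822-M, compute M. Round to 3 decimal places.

M = 5.264

d = 1/p = 1/0.001900″ = 526.32 pc.
m − M = 5 log₁₀(526.32) − 5 = 13.6062 − 5 = 8.6062.
M = m − (m − M) = 13.87 − 8.6062 = 5.264.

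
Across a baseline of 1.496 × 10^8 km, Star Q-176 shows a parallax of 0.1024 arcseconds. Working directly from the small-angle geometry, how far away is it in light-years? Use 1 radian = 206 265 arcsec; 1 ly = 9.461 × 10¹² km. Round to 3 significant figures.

31.9 ly

θ = 0.1024″ = 0.1024/206265 = 4.9645 × 10^-7 rad.
d = B/θ = (1.496 × 10^8) / (4.9645 × 10^-7) = 3.0134 × 10^14 km = (3.0134 × 10^14) / (9.461 × 10^12) ly = 31.851 ly.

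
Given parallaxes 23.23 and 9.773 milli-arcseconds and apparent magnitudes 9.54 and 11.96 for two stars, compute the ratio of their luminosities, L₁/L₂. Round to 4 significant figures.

d₁ = 1/p₁ = 1/0.02323″ = 43.048 pc; d₂ = 1/p₂ = 1/0.009773″ = 102.32 pc.
M₁ = m₁ − 5 log₁₀ d₁ + 5 = 9.54 − 8.1698 + 5 = 6.3702.
M₂ = 11.96 − 10.0498 + 5 = 6.9102.
L₁/L₂ = 10^(0.4(M₂ − M₁)) = 10^(0.4 × 0.5400) = 10^0.21600 = 1.6444.

L₁/L₂ = 1.644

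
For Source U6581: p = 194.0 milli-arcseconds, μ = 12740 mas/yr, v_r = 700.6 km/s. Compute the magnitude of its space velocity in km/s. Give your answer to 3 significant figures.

767 km/s

d = 1/p = 1/0.1940″ = 5.1546 pc.
μ = 12740 mas/yr = 12.74 ″/yr.
v_t = 4.740 μ d = 4.740 × 12.74 × 5.1546 = 311.27 km/s.
v = √(v_r² + v_t²) = √(700.6² + 311.27²) = √587729 = 766.63 km/s.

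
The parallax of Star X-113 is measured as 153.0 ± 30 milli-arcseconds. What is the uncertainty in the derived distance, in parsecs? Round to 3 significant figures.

1.28 pc

d = 1/p, so σ_d = σ_p / p².
σ_d = 0.0300 / (0.1530)² = 0.0300 / 0.023409 = 1.2816 pc.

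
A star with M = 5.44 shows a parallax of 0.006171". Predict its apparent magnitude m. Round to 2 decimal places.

d = 1/p = 1/0.006171″ = 162.05 pc.
m − M = 5 log₁₀ d − 5 = 5 log₁₀(162.05) − 5 = 11.0482 − 5 = 6.0482.
m = M + (m − M) = 5.44 + 6.0482 = 11.49.

m = 11.49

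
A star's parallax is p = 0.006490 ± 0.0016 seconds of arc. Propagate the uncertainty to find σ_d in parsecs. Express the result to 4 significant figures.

37.99 pc

d = 1/p, so σ_d = σ_p / p².
σ_d = 0.00160 / (0.006490)² = 0.00160 / 0.00004212 = 37.987 pc.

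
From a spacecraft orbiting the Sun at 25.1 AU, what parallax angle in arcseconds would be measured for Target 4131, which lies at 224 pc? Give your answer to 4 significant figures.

0.1121 arcsec

p (arcsec) = B (AU) / d (pc).
p = 25.1 / 224 = 0.11205 arcsec.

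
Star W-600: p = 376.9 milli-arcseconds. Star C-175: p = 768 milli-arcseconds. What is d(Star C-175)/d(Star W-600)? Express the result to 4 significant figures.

Since d = 1/p, d_B/d_A = p_A/p_B.
= 376.9 / 768 = 0.49076.

0.4908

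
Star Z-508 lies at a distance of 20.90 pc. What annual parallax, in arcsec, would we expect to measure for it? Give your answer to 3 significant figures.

p = 1/d = 1/20.9 = 0.047847 arcsec.

0.0478 arcsec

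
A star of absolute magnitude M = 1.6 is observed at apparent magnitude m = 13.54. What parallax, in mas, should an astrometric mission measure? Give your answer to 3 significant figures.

m − M = 13.54 − 1.6 = 11.94.
d = 10^((m−M)/5 + 1) = 10^3.388 = 2443.4 pc.
p = 1/d = 1/2443.4 = 0.00040927 arcsec = 0.40927 mas.

0.409 mas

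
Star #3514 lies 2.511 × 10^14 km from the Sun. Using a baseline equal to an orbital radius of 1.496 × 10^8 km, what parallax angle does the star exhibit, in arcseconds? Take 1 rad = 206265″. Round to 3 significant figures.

0.123 arcsec

θ ≈ B/d = (1.496 × 10^8) / (2.511 × 10^14) = 5.9578 × 10^-7 rad.
In arcseconds: 5.9578 × 10^-7 × 206265 = 0.12289″.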